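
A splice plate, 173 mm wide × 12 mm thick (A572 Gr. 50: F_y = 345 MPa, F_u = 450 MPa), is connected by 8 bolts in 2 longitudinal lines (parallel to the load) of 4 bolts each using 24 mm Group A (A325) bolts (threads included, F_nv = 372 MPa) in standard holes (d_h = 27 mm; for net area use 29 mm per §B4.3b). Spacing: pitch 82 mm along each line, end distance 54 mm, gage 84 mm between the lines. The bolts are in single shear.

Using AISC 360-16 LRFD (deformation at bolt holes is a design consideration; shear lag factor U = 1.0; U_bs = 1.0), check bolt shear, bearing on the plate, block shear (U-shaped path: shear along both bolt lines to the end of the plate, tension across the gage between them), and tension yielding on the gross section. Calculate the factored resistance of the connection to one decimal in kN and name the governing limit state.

644.6 kN (gross-section yield governs)

Bolt shear: A_b = π(24)²/4 = 452.39 mm². φR_n = 0.75 × 372 × 452.39 × 8 × 1 = 1009.7 kN.
Bearing (12 mm plate, F_u = 450 MPa): end bolts L_c = 54 − 27/2 = 40.5, R_n = min(1.2×40.5×12×450, 2.4×24×12×450) = 262.44 kN/bolt; interior L_c = 82 − 27 = 55, R_n = 311.04 kN/bolt. φR_n = 0.75 × (2×262.44 + 6×311.04) = 1793.3 kN.
Block shear: shear path 2×[54+3×82] = 2×300 mm, A_gv = 7200, A_nv = 2×(300 − 3.5×29)×12 = 4764 mm²; tension across gage: (84 − 1×29)×12 = 660 mm². R_n = min(0.6×450×4764, 0.6×345×7200) + 1.0×450×660 = min(1286.3, 1490.4) + 297 = 1583.3 kN. φR_n = 0.75 × 1583.3 = 1187.5 kN.
Tension yield (gross): A_g = 173×12 = 2076 mm². φR_n = 0.90 × 345 × 2076 = 644.6 kN.
Governing: min(1009.7, 1793.3, 1187.5, 644.6) = 644.6 kN → gross-section yield.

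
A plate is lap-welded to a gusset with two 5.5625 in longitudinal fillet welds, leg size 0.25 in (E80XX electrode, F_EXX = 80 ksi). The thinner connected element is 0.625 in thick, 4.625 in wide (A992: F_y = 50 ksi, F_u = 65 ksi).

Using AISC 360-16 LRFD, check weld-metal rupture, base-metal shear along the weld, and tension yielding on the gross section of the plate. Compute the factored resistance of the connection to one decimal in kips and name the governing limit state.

Weld metal: throat = 0.707×0.25 = 0.17675 in, L = 2×5.5625 = 11.125 in. φR_n = 0.75 × 0.6 × 80 × 0.17675 × 11.125 = 70.8 kips.
Base metal shear (0.625 in plate): yield φR_n = 1.0×0.6×50×0.625×11.125 = 208.6 kips; rupture φR_n = 0.75×0.6×65×0.625×11.125 = 203.4 kips; take 203.4 kips (rupture).
Tension yield (gross): A_g = 4.625×0.625 = 2.8906 in². φR_n = 0.90 × 50 × 2.8906 = 130.1 kips.
Governing: min(70.8, 203.4, 130.1) = 70.8 kips → weld metal.

70.8 kips (weld metal governs)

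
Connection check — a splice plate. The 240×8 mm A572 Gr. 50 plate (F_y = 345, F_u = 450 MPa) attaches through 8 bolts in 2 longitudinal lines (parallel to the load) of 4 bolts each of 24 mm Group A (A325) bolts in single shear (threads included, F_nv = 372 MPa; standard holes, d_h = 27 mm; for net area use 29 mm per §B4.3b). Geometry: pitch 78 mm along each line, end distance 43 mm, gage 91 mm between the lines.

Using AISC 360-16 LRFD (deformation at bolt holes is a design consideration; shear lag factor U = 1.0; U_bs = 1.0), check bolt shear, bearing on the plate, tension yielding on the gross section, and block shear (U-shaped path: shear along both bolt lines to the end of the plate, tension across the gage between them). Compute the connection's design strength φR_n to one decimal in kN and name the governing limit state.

Bolt shear: A_b = π(24)²/4 = 452.39 mm². φR_n = 0.75 × 372 × 452.39 × 8 × 1 = 1009.7 kN.
Bearing (8 mm plate, F_u = 450 MPa): end bolts L_c = 43 − 27/2 = 29.5, R_n = min(1.2×29.5×8×450, 2.4×24×8×450) = 127.44 kN/bolt; interior L_c = 78 − 27 = 51, R_n = 207.36 kN/bolt. φR_n = 0.75 × (2×127.44 + 6×207.36) = 1124.3 kN.
Tension yield (gross): A_g = 240×8 = 1920 mm². φR_n = 0.90 × 345 × 1920 = 596.2 kN.
Block shear: shear path 2×[43+3×78] = 2×277 mm, A_gv = 4432, A_nv = 2×(277 − 3.5×29)×8 = 2808 mm²; tension across gage: (91 − 1×29)×8 = 496 mm². R_n = min(0.6×450×2808, 0.6×345×4432) + 1.0×450×496 = min(758.16, 917.42) + 223.2 = 981.36 kN. φR_n = 0.75 × 981.36 = 736.0 kN.
Governing: min(1009.7, 1124.3, 596.2, 736.0) = 596.2 kN → gross-section yield.

596.2 kN (gross-section yield governs)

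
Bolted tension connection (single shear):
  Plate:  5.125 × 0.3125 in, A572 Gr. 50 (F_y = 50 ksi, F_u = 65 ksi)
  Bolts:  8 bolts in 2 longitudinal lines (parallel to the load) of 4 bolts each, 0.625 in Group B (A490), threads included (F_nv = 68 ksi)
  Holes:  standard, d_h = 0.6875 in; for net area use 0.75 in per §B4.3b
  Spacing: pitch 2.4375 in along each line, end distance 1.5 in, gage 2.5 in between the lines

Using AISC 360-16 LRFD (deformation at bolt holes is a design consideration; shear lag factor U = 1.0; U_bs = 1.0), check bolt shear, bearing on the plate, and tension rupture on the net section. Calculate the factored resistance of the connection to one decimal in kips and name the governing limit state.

Bolt shear: A_b = π(0.625)²/4 = 0.3068 in². φR_n = 0.75 × 68 × 0.3068 × 8 × 1 = 125.2 kips.
Bearing (0.3125 in plate, F_u = 65 ksi): end bolts L_c = 1.5 − 0.6875/2 = 1.15625, R_n = min(1.2×1.15625×0.3125×65, 2.4×0.625×0.3125×65) = 28.184 kips/bolt; interior L_c = 2.4375 − 0.6875 = 1.75, R_n = 30.469 kips/bolt. φR_n = 0.75 × (2×28.184 + 6×30.469) = 179.4 kips.
Tension rupture (net): A_n = (5.125 − 2×0.75)×0.3125 = 1.1328 in² (U = 1.0, A_e = A_n). φR_n = 0.75 × 65 × 1.1328 = 55.2 kips.
Governing: min(125.2, 179.4, 55.2) = 55.2 kips → net-section rupture.

55.2 kips (net-section rupture governs)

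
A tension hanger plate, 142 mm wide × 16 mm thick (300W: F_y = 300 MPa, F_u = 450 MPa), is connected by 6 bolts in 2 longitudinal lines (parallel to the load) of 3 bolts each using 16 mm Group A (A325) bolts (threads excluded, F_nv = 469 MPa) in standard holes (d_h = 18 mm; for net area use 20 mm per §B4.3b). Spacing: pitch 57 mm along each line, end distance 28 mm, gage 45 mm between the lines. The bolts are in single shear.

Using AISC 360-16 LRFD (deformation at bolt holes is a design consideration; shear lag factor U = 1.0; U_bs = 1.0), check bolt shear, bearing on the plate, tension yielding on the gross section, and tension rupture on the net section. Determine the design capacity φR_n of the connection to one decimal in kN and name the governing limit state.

424.3 kN (bolt shear governs)

Bolt shear: A_b = π(16)²/4 = 201.06 mm². φR_n = 0.75 × 469 × 201.06 × 6 × 1 = 424.3 kN.
Bearing (16 mm plate, F_u = 450 MPa): end bolts L_c = 28 − 18/2 = 19, R_n = min(1.2×19×16×450, 2.4×16×16×450) = 164.16 kN/bolt; interior L_c = 57 − 18 = 39, R_n = 276.48 kN/bolt. φR_n = 0.75 × (2×164.16 + 4×276.48) = 1075.7 kN.
Tension yield (gross): A_g = 142×16 = 2272 mm². φR_n = 0.90 × 300 × 2272 = 613.4 kN.
Tension rupture (net): A_n = (142 − 2×20)×16 = 1632 mm² (U = 1.0, A_e = A_n). φR_n = 0.75 × 450 × 1632 = 550.8 kN.
Governing: min(424.3, 1075.7, 613.4, 550.8) = 424.3 kN → bolt shear.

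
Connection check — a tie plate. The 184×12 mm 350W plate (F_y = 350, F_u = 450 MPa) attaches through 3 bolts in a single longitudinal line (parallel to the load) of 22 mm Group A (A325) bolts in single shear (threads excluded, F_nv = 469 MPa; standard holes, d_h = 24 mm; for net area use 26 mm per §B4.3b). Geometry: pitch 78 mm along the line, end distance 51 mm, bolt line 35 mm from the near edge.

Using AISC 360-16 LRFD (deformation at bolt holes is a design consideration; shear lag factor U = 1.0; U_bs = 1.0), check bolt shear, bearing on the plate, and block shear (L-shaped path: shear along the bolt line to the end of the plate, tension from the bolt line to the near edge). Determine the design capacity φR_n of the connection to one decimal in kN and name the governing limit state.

Bolt shear: A_b = π(22)²/4 = 380.13 mm². φR_n = 0.75 × 469 × 380.13 × 3 × 1 = 401.1 kN.
Bearing (12 mm plate, F_u = 450 MPa): end bolts L_c = 51 − 24/2 = 39, R_n = min(1.2×39×12×450, 2.4×22×12×450) = 252.72 kN/bolt; interior L_c = 78 − 24 = 54, R_n = 285.12 kN/bolt. φR_n = 0.75 × (1×252.72 + 2×285.12) = 617.2 kN.
Block shear: shear path 1×[51+2×78] = 1×207 mm, A_gv = 2484, A_nv = 1×(207 − 2.5×26)×12 = 1704 mm²; tension to near edge: (35 − 0.5×26)×12 = 264 mm². R_n = min(0.6×450×1704, 0.6×350×2484) + 1.0×450×264 = min(460.08, 521.64) + 118.8 = 578.88 kN. φR_n = 0.75 × 578.88 = 434.2 kN.
Governing: min(401.1, 617.2, 434.2) = 401.1 kN → bolt shear.

401.1 kN (bolt shear governs)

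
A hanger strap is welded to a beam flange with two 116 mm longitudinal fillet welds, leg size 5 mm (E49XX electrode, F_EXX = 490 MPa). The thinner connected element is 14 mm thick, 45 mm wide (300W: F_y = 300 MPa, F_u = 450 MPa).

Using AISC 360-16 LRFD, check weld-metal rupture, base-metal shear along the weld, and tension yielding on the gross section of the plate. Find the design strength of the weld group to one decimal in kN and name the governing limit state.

170.1 kN (gross-section yield governs)

Weld metal: throat = 0.707×5 = 3.535 mm, L = 2×116 = 232 mm. φR_n = 0.75 × 0.6 × 490 × 3.535 × 232 = 180.8 kN.
Base metal shear (14 mm plate): yield φR_n = 1.0×0.6×300×14×232 = 584.6 kN; rupture φR_n = 0.75×0.6×450×14×232 = 657.7 kN; take 584.6 kN (yield).
Tension yield (gross): A_g = 45×14 = 630 mm². φR_n = 0.90 × 300 × 630 = 170.1 kN.
Governing: min(180.8, 584.6, 170.1) = 170.1 kN → gross-section yield.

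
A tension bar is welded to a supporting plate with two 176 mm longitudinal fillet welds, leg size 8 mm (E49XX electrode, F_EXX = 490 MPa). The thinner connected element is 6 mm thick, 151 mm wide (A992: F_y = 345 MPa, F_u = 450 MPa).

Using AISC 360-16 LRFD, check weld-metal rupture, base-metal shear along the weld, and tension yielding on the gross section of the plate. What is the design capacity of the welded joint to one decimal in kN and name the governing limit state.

281.3 kN (gross-section yield governs)

Weld metal: throat = 0.707×8 = 5.656 mm, L = 2×176 = 352 mm. φR_n = 0.75 × 0.6 × 490 × 5.656 × 352 = 439.0 kN.
Base metal shear (6 mm plate): yield φR_n = 1.0×0.6×345×6×352 = 437.2 kN; rupture φR_n = 0.75×0.6×450×6×352 = 427.7 kN; take 427.7 kN (rupture).
Tension yield (gross): A_g = 151×6 = 906 mm². φR_n = 0.90 × 345 × 906 = 281.3 kN.
Governing: min(439.0, 427.7, 281.3) = 281.3 kN → gross-section yield.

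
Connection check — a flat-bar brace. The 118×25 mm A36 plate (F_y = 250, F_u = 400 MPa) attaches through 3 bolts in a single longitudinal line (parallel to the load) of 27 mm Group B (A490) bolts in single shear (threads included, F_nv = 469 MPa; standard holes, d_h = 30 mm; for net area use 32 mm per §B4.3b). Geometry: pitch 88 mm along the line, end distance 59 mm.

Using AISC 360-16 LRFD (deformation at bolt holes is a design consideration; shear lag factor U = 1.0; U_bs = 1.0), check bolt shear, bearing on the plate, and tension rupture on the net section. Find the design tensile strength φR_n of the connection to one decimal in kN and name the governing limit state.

604.2 kN (bolt shear governs)

Bolt shear: A_b = π(27)²/4 = 572.56 mm². φR_n = 0.75 × 469 × 572.56 × 3 × 1 = 604.2 kN.
Bearing (25 mm plate, F_u = 400 MPa): end bolts L_c = 59 − 30/2 = 44, R_n = min(1.2×44×25×400, 2.4×27×25×400) = 528 kN/bolt; interior L_c = 88 − 30 = 58, R_n = 648 kN/bolt. φR_n = 0.75 × (1×528 + 2×648) = 1368.0 kN.
Tension rupture (net): A_n = (118 − 1×32)×25 = 2150 mm² (U = 1.0, A_e = A_n). φR_n = 0.75 × 400 × 2150 = 645.0 kN.
Governing: min(604.2, 1368.0, 645.0) = 604.2 kN → bolt shear.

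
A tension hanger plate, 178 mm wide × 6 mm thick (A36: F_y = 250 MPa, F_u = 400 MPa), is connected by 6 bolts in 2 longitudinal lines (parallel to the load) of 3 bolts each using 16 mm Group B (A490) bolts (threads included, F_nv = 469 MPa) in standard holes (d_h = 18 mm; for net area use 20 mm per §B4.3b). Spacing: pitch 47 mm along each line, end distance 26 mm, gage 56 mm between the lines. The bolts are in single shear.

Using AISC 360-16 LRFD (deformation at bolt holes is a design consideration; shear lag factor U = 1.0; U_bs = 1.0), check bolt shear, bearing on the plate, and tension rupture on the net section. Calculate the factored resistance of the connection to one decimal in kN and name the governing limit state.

Bolt shear: A_b = π(16)²/4 = 201.06 mm². φR_n = 0.75 × 469 × 201.06 × 6 × 1 = 424.3 kN.
Bearing (6 mm plate, F_u = 400 MPa): end bolts L_c = 26 − 18/2 = 17, R_n = min(1.2×17×6×400, 2.4×16×6×400) = 48.96 kN/bolt; interior L_c = 47 − 18 = 29, R_n = 83.52 kN/bolt. φR_n = 0.75 × (2×48.96 + 4×83.52) = 324.0 kN.
Tension rupture (net): A_n = (178 − 2×20)×6 = 828 mm² (U = 1.0, A_e = A_n). φR_n = 0.75 × 400 × 828 = 248.4 kN.
Governing: min(424.3, 324.0, 248.4) = 248.4 kN → net-section rupture.

248.4 kN (net-section rupture governs)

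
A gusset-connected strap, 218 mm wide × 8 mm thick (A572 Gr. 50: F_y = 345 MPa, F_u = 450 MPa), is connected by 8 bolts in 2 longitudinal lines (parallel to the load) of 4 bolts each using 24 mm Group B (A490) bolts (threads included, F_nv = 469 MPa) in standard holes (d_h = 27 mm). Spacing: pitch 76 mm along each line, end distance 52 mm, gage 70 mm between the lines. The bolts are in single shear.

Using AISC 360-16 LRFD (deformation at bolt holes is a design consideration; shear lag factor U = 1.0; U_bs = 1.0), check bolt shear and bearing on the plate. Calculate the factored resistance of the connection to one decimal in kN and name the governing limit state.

Bolt shear: A_b = π(24)²/4 = 452.39 mm². φR_n = 0.75 × 469 × 452.39 × 8 × 1 = 1273.0 kN.
Bearing (8 mm plate, F_u = 450 MPa): end bolts L_c = 52 − 27/2 = 38.5, R_n = min(1.2×38.5×8×450, 2.4×24×8×450) = 166.32 kN/bolt; interior L_c = 76 − 27 = 49, R_n = 207.36 kN/bolt. φR_n = 0.75 × (2×166.32 + 6×207.36) = 1182.6 kN.
Governing: min(1273.0, 1182.6) = 1182.6 kN → bearing.

1182.6 kN (bearing governs)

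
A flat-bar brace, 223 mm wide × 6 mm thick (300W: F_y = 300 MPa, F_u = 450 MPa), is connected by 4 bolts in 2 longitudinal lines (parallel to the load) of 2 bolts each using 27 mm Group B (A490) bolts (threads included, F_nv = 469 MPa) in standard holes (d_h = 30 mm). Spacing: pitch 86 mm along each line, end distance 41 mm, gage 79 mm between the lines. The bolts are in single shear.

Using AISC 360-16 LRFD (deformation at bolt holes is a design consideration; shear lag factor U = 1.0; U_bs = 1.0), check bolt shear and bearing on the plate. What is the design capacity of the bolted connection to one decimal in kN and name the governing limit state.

Bolt shear: A_b = π(27)²/4 = 572.56 mm². φR_n = 0.75 × 469 × 572.56 × 4 × 1 = 805.6 kN.
Bearing (6 mm plate, F_u = 450 MPa): end bolts L_c = 41 − 30/2 = 26, R_n = min(1.2×26×6×450, 2.4×27×6×450) = 84.24 kN/bolt; interior L_c = 86 − 30 = 56, R_n = 174.96 kN/bolt. φR_n = 0.75 × (2×84.24 + 2×174.96) = 388.8 kN.
Governing: min(805.6, 388.8) = 388.8 kN → bearing.

388.8 kN (bearing governs)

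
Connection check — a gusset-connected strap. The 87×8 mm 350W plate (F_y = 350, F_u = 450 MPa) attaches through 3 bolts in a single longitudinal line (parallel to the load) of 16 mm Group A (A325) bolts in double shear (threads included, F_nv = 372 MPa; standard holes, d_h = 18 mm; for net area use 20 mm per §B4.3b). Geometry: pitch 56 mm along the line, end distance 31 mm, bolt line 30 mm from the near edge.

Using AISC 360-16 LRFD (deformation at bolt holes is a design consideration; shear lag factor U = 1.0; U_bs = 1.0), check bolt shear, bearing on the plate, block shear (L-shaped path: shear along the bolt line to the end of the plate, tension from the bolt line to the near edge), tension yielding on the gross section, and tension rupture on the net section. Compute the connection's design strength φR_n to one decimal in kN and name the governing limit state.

Bolt shear: A_b = π(16)²/4 = 201.06 mm². φR_n = 0.75 × 372 × 201.06 × 3 × 2 = 336.6 kN.
Bearing (8 mm plate, F_u = 450 MPa): end bolts L_c = 31 − 18/2 = 22, R_n = min(1.2×22×8×450, 2.4×16×8×450) = 95.04 kN/bolt; interior L_c = 56 − 18 = 38, R_n = 138.24 kN/bolt. φR_n = 0.75 × (1×95.04 + 2×138.24) = 278.6 kN.
Block shear: shear path 1×[31+2×56] = 1×143 mm, A_gv = 1144, A_nv = 1×(143 − 2.5×20)×8 = 744 mm²; tension to near edge: (30 − 0.5×20)×8 = 160 mm². R_n = min(0.6×450×744, 0.6×350×1144) + 1.0×450×160 = min(200.88, 240.24) + 72 = 272.88 kN. φR_n = 0.75 × 272.88 = 204.7 kN.
Tension yield (gross): A_g = 87×8 = 696 mm². φR_n = 0.90 × 350 × 696 = 219.2 kN.
Tension rupture (net): A_n = (87 − 1×20)×8 = 536 mm² (U = 1.0, A_e = A_n). φR_n = 0.75 × 450 × 536 = 180.9 kN.
Governing: min(336.6, 278.6, 204.7, 219.2, 180.9) = 180.9 kN → net-section rupture.

180.9 kN (net-section rupture governs)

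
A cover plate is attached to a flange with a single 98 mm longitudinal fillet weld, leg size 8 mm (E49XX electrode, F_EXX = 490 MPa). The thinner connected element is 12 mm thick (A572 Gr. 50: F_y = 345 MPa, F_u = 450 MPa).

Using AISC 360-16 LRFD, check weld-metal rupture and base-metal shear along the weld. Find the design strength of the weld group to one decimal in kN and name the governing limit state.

122.2 kN (weld metal governs)

Weld metal: throat = 0.707×8 = 5.656 mm, L = 98 mm. φR_n = 0.75 × 0.6 × 490 × 5.656 × 98 = 122.2 kN.
Base metal shear (12 mm plate): yield φR_n = 1.0×0.6×345×12×98 = 243.4 kN; rupture φR_n = 0.75×0.6×450×12×98 = 238.1 kN; take 238.1 kN (rupture).
Governing: min(122.2, 238.1) = 122.2 kN → weld metal.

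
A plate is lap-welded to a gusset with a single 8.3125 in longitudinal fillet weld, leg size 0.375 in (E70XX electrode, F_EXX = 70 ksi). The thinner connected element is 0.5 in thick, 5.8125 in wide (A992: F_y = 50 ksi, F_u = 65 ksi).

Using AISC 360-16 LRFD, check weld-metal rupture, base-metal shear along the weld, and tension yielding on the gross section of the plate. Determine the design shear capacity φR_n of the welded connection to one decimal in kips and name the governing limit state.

69.4 kips (weld metal governs)

Weld metal: throat = 0.707×0.375 = 0.26513 in, L = 8.3125 in. φR_n = 0.75 × 0.6 × 70 × 0.26513 × 8.3125 = 69.4 kips.
Base metal shear (0.5 in plate): yield φR_n = 1.0×0.6×50×0.5×8.3125 = 124.7 kips; rupture φR_n = 0.75×0.6×65×0.5×8.3125 = 121.6 kips; take 121.6 kips (rupture).
Tension yield (gross): A_g = 5.8125×0.5 = 2.9063 in². φR_n = 0.90 × 50 × 2.9063 = 130.8 kips.
Governing: min(69.4, 121.6, 130.8) = 69.4 kips → weld metal.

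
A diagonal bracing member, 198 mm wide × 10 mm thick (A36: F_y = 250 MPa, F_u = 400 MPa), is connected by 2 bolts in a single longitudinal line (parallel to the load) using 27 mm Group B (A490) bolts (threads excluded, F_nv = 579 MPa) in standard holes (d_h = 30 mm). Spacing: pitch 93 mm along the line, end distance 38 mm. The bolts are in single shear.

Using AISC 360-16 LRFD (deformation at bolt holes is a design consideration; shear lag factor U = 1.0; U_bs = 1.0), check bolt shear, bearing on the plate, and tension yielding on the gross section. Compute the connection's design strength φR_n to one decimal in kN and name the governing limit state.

277.2 kN (bearing governs)

Bolt shear: A_b = π(27)²/4 = 572.56 mm². φR_n = 0.75 × 579 × 572.56 × 2 × 1 = 497.3 kN.
Bearing (10 mm plate, F_u = 400 MPa): end bolts L_c = 38 − 30/2 = 23, R_n = min(1.2×23×10×400, 2.4×27×10×400) = 110.4 kN/bolt; interior L_c = 93 − 30 = 63, R_n = 259.2 kN/bolt. φR_n = 0.75 × (1×110.4 + 1×259.2) = 277.2 kN.
Tension yield (gross): A_g = 198×10 = 1980 mm². φR_n = 0.90 × 250 × 1980 = 445.5 kN.
Governing: min(497.3, 277.2, 445.5) = 277.2 kN → bearing.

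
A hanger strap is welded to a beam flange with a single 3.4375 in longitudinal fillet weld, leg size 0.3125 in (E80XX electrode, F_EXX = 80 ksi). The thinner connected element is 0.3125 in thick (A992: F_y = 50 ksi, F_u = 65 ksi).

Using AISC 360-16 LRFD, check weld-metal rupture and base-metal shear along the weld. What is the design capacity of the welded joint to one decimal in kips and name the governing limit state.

Weld metal: throat = 0.707×0.3125 = 0.22094 in, L = 3.4375 in. φR_n = 0.75 × 0.6 × 80 × 0.22094 × 3.4375 = 27.3 kips.
Base metal shear (0.3125 in plate): yield φR_n = 1.0×0.6×50×0.3125×3.4375 = 32.2 kips; rupture φR_n = 0.75×0.6×65×0.3125×3.4375 = 31.4 kips; take 31.4 kips (rupture).
Governing: min(27.3, 31.4) = 27.3 kips → weld metal.

27.3 kips (weld metal governs)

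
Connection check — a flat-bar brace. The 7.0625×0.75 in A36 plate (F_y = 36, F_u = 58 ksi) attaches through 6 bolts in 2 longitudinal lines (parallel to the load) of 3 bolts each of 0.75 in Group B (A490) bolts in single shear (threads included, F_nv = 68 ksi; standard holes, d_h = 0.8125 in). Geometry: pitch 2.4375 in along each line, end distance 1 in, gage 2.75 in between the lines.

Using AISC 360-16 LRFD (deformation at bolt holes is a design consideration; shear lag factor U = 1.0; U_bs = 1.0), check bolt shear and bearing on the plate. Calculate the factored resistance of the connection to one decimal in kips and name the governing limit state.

135.2 kips (bolt shear governs)

Bolt shear: A_b = π(0.75)²/4 = 0.44179 in². φR_n = 0.75 × 68 × 0.44179 × 6 × 1 = 135.2 kips.
Bearing (0.75 in plate, F_u = 58 ksi): end bolts L_c = 1 − 0.8125/2 = 0.59375, R_n = min(1.2×0.59375×0.75×58, 2.4×0.75×0.75×58) = 30.994 kips/bolt; interior L_c = 2.4375 − 0.8125 = 1.625, R_n = 78.3 kips/bolt. φR_n = 0.75 × (2×30.994 + 4×78.3) = 281.4 kips.
Governing: min(135.2, 281.4) = 135.2 kips → bolt shear.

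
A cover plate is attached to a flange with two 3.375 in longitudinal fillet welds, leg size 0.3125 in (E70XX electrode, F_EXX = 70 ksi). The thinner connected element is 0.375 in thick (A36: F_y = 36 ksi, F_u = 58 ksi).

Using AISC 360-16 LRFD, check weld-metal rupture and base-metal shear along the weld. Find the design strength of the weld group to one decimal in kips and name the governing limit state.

Weld metal: throat = 0.707×0.3125 = 0.22094 in, L = 2×3.375 = 6.75 in. φR_n = 0.75 × 0.6 × 70 × 0.22094 × 6.75 = 47.0 kips.
Base metal shear (0.375 in plate): yield φR_n = 1.0×0.6×36×0.375×6.75 = 54.7 kips; rupture φR_n = 0.75×0.6×58×0.375×6.75 = 66.1 kips; take 54.7 kips (yield).
Governing: min(47.0, 54.7) = 47.0 kips → weld metal.

47.0 kips (weld metal governs)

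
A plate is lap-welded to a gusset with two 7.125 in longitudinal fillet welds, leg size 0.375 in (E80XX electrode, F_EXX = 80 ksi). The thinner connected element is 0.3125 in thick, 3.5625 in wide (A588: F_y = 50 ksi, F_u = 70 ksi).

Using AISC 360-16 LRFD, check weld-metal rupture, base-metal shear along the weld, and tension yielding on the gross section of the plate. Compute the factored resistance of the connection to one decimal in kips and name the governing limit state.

50.1 kips (gross-section yield governs)

Weld metal: throat = 0.707×0.375 = 0.26513 in, L = 2×7.125 = 14.25 in. φR_n = 0.75 × 0.6 × 80 × 0.26513 × 14.25 = 136.0 kips.
Base metal shear (0.3125 in plate): yield φR_n = 1.0×0.6×50×0.3125×14.25 = 133.6 kips; rupture φR_n = 0.75×0.6×70×0.3125×14.25 = 140.3 kips; take 133.6 kips (yield).
Tension yield (gross): A_g = 3.5625×0.3125 = 1.1133 in². φR_n = 0.90 × 50 × 1.1133 = 50.1 kips.
Governing: min(136.0, 133.6, 50.1) = 50.1 kips → gross-section yield.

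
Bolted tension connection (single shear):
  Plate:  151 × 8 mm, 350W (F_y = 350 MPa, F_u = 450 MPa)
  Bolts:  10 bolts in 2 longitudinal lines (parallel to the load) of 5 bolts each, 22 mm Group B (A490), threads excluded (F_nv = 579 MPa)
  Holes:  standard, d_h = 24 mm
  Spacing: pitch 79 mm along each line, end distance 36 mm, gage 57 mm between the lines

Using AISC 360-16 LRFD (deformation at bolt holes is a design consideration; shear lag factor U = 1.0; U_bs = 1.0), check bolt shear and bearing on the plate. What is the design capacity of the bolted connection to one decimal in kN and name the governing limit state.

1296.0 kN (bearing governs)

Bolt shear: A_b = π(22)²/4 = 380.13 mm². φR_n = 0.75 × 579 × 380.13 × 10 × 1 = 1650.7 kN.
Bearing (8 mm plate, F_u = 450 MPa): end bolts L_c = 36 − 24/2 = 24, R_n = min(1.2×24×8×450, 2.4×22×8×450) = 103.68 kN/bolt; interior L_c = 79 − 24 = 55, R_n = 190.08 kN/bolt. φR_n = 0.75 × (2×103.68 + 8×190.08) = 1296.0 kN.
Governing: min(1650.7, 1296.0) = 1296.0 kN → bearing.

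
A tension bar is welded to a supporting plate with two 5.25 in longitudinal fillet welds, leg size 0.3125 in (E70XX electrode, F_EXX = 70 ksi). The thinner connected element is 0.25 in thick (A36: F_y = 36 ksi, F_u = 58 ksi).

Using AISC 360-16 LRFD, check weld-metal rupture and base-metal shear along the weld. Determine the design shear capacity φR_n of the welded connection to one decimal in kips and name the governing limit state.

56.7 kips (base-metal shear governs)

Weld metal: throat = 0.707×0.3125 = 0.22094 in, L = 2×5.25 = 10.5 in. φR_n = 0.75 × 0.6 × 70 × 0.22094 × 10.5 = 73.1 kips.
Base metal shear (0.25 in plate): yield φR_n = 1.0×0.6×36×0.25×10.5 = 56.7 kips; rupture φR_n = 0.75×0.6×58×0.25×10.5 = 68.5 kips; take 56.7 kips (yield).
Governing: min(73.1, 56.7) = 56.7 kips → base-metal shear.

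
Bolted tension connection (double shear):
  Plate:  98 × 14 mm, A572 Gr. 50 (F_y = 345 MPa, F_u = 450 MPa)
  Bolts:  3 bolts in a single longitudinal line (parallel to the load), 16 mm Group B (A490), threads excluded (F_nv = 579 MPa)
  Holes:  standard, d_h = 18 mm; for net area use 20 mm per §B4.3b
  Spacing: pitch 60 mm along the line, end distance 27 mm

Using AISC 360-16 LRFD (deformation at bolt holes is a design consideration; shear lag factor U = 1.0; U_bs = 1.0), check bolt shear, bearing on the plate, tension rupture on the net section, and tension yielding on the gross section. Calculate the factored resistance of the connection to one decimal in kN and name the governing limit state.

368.6 kN (net-section rupture governs)

Bolt shear: A_b = π(16)²/4 = 201.06 mm². φR_n = 0.75 × 579 × 201.06 × 3 × 2 = 523.9 kN.
Bearing (14 mm plate, F_u = 450 MPa): end bolts L_c = 27 − 18/2 = 18, R_n = min(1.2×18×14×450, 2.4×16×14×450) = 136.08 kN/bolt; interior L_c = 60 − 18 = 42, R_n = 241.92 kN/bolt. φR_n = 0.75 × (1×136.08 + 2×241.92) = 464.9 kN.
Tension rupture (net): A_n = (98 − 1×20)×14 = 1092 mm² (U = 1.0, A_e = A_n). φR_n = 0.75 × 450 × 1092 = 368.6 kN.
Tension yield (gross): A_g = 98×14 = 1372 mm². φR_n = 0.90 × 345 × 1372 = 426.0 kN.
Governing: min(523.9, 464.9, 368.6, 426.0) = 368.6 kN → net-section rupture.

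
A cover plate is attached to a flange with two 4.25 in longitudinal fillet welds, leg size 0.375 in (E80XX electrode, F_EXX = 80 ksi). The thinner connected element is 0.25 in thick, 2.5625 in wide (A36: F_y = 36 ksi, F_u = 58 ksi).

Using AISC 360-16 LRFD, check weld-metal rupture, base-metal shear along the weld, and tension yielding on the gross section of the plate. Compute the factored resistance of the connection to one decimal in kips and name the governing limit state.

20.8 kips (gross-section yield governs)

Weld metal: throat = 0.707×0.375 = 0.26513 in, L = 2×4.25 = 8.5 in. φR_n = 0.75 × 0.6 × 80 × 0.26513 × 8.5 = 81.1 kips.
Base metal shear (0.25 in plate): yield φR_n = 1.0×0.6×36×0.25×8.5 = 45.9 kips; rupture φR_n = 0.75×0.6×58×0.25×8.5 = 55.5 kips; take 45.9 kips (yield).
Tension yield (gross): A_g = 2.5625×0.25 = 0.64063 in². φR_n = 0.90 × 36 × 0.64063 = 20.8 kips.
Governing: min(81.1, 45.9, 20.8) = 20.8 kips → gross-section yield.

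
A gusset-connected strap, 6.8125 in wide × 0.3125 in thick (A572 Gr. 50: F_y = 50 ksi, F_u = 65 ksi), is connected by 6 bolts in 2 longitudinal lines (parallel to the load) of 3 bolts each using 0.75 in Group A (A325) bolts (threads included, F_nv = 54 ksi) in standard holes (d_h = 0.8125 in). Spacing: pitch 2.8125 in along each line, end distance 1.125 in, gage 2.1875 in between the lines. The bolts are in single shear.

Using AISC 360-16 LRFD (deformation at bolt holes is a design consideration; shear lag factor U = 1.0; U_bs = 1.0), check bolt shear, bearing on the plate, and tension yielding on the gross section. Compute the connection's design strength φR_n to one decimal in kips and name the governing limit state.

Bolt shear: A_b = π(0.75)²/4 = 0.44179 in². φR_n = 0.75 × 54 × 0.44179 × 6 × 1 = 107.4 kips.
Bearing (0.3125 in plate, F_u = 65 ksi): end bolts L_c = 1.125 − 0.8125/2 = 0.71875, R_n = min(1.2×0.71875×0.3125×65, 2.4×0.75×0.3125×65) = 17.52 kips/bolt; interior L_c = 2.8125 − 0.8125 = 2, R_n = 36.563 kips/bolt. φR_n = 0.75 × (2×17.52 + 4×36.563) = 136.0 kips.
Tension yield (gross): A_g = 6.8125×0.3125 = 2.1289 in². φR_n = 0.90 × 50 × 2.1289 = 95.8 kips.
Governing: min(107.4, 136.0, 95.8) = 95.8 kips → gross-section yield.

95.8 kips (gross-section yield governs)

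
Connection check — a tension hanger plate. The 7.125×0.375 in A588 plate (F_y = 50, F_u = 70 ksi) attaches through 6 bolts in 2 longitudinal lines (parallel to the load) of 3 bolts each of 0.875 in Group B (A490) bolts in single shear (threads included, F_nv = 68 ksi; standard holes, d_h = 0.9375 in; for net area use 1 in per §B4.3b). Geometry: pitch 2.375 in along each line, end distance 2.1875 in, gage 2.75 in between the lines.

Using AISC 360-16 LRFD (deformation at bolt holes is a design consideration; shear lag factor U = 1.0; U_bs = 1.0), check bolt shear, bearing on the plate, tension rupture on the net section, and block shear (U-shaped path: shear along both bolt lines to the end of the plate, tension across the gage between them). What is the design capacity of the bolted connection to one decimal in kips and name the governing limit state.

100.9 kips (net-section rupture governs)

Bolt shear: A_b = π(0.875)²/4 = 0.60132 in². φR_n = 0.75 × 68 × 0.60132 × 6 × 1 = 184.0 kips.
Bearing (0.375 in plate, F_u = 70 ksi): end bolts L_c = 2.1875 − 0.9375/2 = 1.71875, R_n = min(1.2×1.71875×0.375×70, 2.4×0.875×0.375×70) = 54.141 kips/bolt; interior L_c = 2.375 − 0.9375 = 1.4375, R_n = 45.281 kips/bolt. φR_n = 0.75 × (2×54.141 + 4×45.281) = 217.1 kips.
Tension rupture (net): A_n = (7.125 − 2×1)×0.375 = 1.9219 in² (U = 1.0, A_e = A_n). φR_n = 0.75 × 70 × 1.9219 = 100.9 kips.
Block shear: shear path 2×[2.1875+2×2.375] = 2×6.9375 in, A_gv = 5.2031, A_nv = 2×(6.9375 − 2.5×1)×0.375 = 3.3281 in²; tension across gage: (2.75 − 1×1)×0.375 = 0.65625 in². R_n = min(0.6×70×3.3281, 0.6×50×5.2031) + 1.0×70×0.65625 = min(139.78, 156.09) + 45.938 = 185.72 kips. φR_n = 0.75 × 185.72 = 139.3 kips.
Governing: min(184.0, 217.1, 100.9, 139.3) = 100.9 kips → net-section rupture.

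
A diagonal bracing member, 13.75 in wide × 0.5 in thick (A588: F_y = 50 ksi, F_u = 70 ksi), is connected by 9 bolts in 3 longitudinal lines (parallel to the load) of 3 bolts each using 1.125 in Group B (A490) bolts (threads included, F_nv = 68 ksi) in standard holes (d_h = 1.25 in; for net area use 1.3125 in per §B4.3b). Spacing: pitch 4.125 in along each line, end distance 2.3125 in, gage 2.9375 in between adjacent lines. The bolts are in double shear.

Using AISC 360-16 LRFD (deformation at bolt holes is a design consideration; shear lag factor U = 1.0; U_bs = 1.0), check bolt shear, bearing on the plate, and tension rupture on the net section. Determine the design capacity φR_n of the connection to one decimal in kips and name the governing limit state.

Bolt shear: A_b = π(1.125)²/4 = 0.99402 in². φR_n = 0.75 × 68 × 0.99402 × 9 × 2 = 912.5 kips.
Bearing (0.5 in plate, F_u = 70 ksi): end bolts L_c = 2.3125 − 1.25/2 = 1.6875, R_n = min(1.2×1.6875×0.5×70, 2.4×1.125×0.5×70) = 70.875 kips/bolt; interior L_c = 4.125 − 1.25 = 2.875, R_n = 94.5 kips/bolt. φR_n = 0.75 × (3×70.875 + 6×94.5) = 584.7 kips.
Tension rupture (net): A_n = (13.75 − 3×1.3125)×0.5 = 4.9063 in² (U = 1.0, A_e = A_n). φR_n = 0.75 × 70 × 4.9063 = 257.6 kips.
Governing: min(912.5, 584.7, 257.6) = 257.6 kips → net-section rupture.

257.6 kips (net-section rupture governs)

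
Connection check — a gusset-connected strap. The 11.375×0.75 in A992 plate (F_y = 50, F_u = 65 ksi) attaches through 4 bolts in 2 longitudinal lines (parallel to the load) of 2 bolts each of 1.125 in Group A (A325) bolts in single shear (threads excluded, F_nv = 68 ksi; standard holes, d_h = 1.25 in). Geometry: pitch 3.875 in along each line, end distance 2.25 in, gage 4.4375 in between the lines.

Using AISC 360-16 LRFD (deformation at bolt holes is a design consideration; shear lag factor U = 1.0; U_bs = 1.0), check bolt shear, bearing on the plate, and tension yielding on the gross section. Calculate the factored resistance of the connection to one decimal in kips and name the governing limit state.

202.8 kips (bolt shear governs)

Bolt shear: A_b = π(1.125)²/4 = 0.99402 in². φR_n = 0.75 × 68 × 0.99402 × 4 × 1 = 202.8 kips.
Bearing (0.75 in plate, F_u = 65 ksi): end bolts L_c = 2.25 − 1.25/2 = 1.625, R_n = min(1.2×1.625×0.75×65, 2.4×1.125×0.75×65) = 95.063 kips/bolt; interior L_c = 3.875 − 1.25 = 2.625, R_n = 131.63 kips/bolt. φR_n = 0.75 × (2×95.063 + 2×131.63) = 340.0 kips.
Tension yield (gross): A_g = 11.375×0.75 = 8.5313 in². φR_n = 0.90 × 50 × 8.5313 = 383.9 kips.
Governing: min(202.8, 340.0, 383.9) = 202.8 kips → bolt shear.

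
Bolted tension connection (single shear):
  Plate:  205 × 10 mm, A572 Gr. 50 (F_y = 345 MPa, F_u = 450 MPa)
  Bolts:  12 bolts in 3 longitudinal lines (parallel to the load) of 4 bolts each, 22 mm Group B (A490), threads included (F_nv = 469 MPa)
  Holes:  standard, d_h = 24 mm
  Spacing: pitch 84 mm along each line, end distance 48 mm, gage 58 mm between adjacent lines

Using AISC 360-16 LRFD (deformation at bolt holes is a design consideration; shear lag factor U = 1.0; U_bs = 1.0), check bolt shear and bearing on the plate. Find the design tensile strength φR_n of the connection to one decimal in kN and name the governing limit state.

Bolt shear: A_b = π(22)²/4 = 380.13 mm². φR_n = 0.75 × 469 × 380.13 × 12 × 1 = 1604.5 kN.
Bearing (10 mm plate, F_u = 450 MPa): end bolts L_c = 48 − 24/2 = 36, R_n = min(1.2×36×10×450, 2.4×22×10×450) = 194.4 kN/bolt; interior L_c = 84 − 24 = 60, R_n = 237.6 kN/bolt. φR_n = 0.75 × (3×194.4 + 9×237.6) = 2041.2 kN.
Governing: min(1604.5, 2041.2) = 1604.5 kN → bolt shear.

1604.5 kN (bolt shear governs)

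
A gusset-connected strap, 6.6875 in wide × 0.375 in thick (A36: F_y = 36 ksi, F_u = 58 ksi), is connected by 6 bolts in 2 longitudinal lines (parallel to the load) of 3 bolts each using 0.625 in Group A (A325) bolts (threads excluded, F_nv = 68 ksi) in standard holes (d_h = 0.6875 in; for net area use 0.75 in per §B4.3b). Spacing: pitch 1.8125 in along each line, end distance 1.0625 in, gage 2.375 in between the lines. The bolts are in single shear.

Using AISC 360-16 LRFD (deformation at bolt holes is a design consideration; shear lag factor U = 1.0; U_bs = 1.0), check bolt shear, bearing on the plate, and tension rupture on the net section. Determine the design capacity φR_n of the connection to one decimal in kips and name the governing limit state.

Bolt shear: A_b = π(0.625)²/4 = 0.3068 in². φR_n = 0.75 × 68 × 0.3068 × 6 × 1 = 93.9 kips.
Bearing (0.375 in plate, F_u = 58 ksi): end bolts L_c = 1.0625 − 0.6875/2 = 0.71875, R_n = min(1.2×0.71875×0.375×58, 2.4×0.625×0.375×58) = 18.759 kips/bolt; interior L_c = 1.8125 − 0.6875 = 1.125, R_n = 29.363 kips/bolt. φR_n = 0.75 × (2×18.759 + 4×29.363) = 116.2 kips.
Tension rupture (net): A_n = (6.6875 − 2×0.75)×0.375 = 1.9453 in² (U = 1.0, A_e = A_n). φR_n = 0.75 × 58 × 1.9453 = 84.6 kips.
Governing: min(93.9, 116.2, 84.6) = 84.6 kips → net-section rupture.

84.6 kips (net-section rupture governs)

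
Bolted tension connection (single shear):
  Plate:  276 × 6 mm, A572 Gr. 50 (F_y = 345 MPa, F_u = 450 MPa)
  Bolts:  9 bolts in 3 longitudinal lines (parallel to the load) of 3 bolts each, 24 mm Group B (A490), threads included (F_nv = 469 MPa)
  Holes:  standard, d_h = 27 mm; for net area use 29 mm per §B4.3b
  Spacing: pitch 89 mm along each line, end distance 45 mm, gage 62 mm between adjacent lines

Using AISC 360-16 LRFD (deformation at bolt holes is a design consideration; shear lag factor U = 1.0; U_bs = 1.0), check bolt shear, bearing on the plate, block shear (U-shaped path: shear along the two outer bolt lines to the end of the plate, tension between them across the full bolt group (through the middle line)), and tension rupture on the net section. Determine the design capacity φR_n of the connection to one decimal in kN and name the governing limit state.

382.7 kN (net-section rupture governs)

Bolt shear: A_b = π(24)²/4 = 452.39 mm². φR_n = 0.75 × 469 × 452.39 × 9 × 1 = 1432.2 kN.
Bearing (6 mm plate, F_u = 450 MPa): end bolts L_c = 45 − 27/2 = 31.5, R_n = min(1.2×31.5×6×450, 2.4×24×6×450) = 102.06 kN/bolt; interior L_c = 89 − 27 = 62, R_n = 155.52 kN/bolt. φR_n = 0.75 × (3×102.06 + 6×155.52) = 929.5 kN.
Block shear: shear path 2×[45+2×89] = 2×223 mm, A_gv = 2676, A_nv = 2×(223 − 2.5×29)×6 = 1806 mm²; tension across gage: (124 − 2×29)×6 = 396 mm². R_n = min(0.6×450×1806, 0.6×345×2676) + 1.0×450×396 = min(487.62, 553.93) + 178.2 = 665.82 kN. φR_n = 0.75 × 665.82 = 499.4 kN.
Tension rupture (net): A_n = (276 − 3×29)×6 = 1134 mm² (U = 1.0, A_e = A_n). φR_n = 0.75 × 450 × 1134 = 382.7 kN.
Governing: min(1432.2, 929.5, 499.4, 382.7) = 382.7 kN → net-section rupture.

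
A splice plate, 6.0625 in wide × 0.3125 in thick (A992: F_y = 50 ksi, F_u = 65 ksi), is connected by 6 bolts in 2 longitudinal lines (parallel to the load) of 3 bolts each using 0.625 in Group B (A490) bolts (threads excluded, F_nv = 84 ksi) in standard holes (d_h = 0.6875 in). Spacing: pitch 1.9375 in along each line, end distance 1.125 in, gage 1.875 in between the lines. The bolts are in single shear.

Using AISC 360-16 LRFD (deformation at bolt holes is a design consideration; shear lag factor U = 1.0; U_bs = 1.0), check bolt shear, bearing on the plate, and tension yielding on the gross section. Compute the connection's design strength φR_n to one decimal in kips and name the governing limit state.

Bolt shear: A_b = π(0.625)²/4 = 0.3068 in². φR_n = 0.75 × 84 × 0.3068 × 6 × 1 = 116.0 kips.
Bearing (0.3125 in plate, F_u = 65 ksi): end bolts L_c = 1.125 − 0.6875/2 = 0.78125, R_n = min(1.2×0.78125×0.3125×65, 2.4×0.625×0.3125×65) = 19.043 kips/bolt; interior L_c = 1.9375 − 0.6875 = 1.25, R_n = 30.469 kips/bolt. φR_n = 0.75 × (2×19.043 + 4×30.469) = 120.0 kips.
Tension yield (gross): A_g = 6.0625×0.3125 = 1.8945 in². φR_n = 0.90 × 50 × 1.8945 = 85.3 kips.
Governing: min(116.0, 120.0, 85.3) = 85.3 kips → gross-section yield.

85.3 kips (gross-section yield governs)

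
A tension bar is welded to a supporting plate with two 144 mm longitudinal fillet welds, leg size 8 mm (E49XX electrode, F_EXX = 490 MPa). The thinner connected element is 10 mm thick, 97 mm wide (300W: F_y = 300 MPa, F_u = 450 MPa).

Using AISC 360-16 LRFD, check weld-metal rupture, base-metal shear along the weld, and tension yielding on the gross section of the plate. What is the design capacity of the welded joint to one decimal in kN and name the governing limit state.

Weld metal: throat = 0.707×8 = 5.656 mm, L = 2×144 = 288 mm. φR_n = 0.75 × 0.6 × 490 × 5.656 × 288 = 359.2 kN.
Base metal shear (10 mm plate): yield φR_n = 1.0×0.6×300×10×288 = 518.4 kN; rupture φR_n = 0.75×0.6×450×10×288 = 583.2 kN; take 518.4 kN (yield).
Tension yield (gross): A_g = 97×10 = 970 mm². φR_n = 0.90 × 300 × 970 = 261.9 kN.
Governing: min(359.2, 518.4, 261.9) = 261.9 kN → gross-section yield.

261.9 kN (gross-section yield governs)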